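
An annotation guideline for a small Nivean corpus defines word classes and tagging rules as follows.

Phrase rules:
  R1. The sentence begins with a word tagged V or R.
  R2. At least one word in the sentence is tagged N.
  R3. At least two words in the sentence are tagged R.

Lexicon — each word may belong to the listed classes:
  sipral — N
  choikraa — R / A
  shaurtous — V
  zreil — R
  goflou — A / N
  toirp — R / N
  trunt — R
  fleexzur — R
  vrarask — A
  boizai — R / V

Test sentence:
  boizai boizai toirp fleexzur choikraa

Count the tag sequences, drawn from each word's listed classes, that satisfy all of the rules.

7

Candidates per position — 1:boizai {R,V}; 2:boizai {R,V}; 3:toirp {R,N}; 4:fleexzur {R}; 5:choikraa {R,A}.
There are 16 candidate sequences in total.
Checking each against the rules leaves 7 sequences.
Count = 7.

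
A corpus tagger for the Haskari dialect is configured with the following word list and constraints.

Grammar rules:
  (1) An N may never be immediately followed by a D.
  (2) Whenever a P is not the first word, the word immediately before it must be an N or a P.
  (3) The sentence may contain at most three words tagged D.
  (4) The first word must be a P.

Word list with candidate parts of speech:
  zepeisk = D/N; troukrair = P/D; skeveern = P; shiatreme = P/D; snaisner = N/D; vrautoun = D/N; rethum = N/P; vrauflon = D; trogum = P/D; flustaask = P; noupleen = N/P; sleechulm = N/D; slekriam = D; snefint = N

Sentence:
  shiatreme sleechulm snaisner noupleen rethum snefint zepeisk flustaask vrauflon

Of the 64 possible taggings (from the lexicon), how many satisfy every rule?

Candidates per position — 1:shiatreme {P,D}; 2:sleechulm {N,D}; 3:snaisner {N,D}; 4:noupleen {N,P}; 5:rethum {N,P}; 6:snefint {N}; 7:zepeisk {D,N}; 8:flustaask {P}; 9:vrauflon {D}.
There are 64 candidate sequences in total.
Checking each against the rules leaves 10 sequences.
Count = 10.

10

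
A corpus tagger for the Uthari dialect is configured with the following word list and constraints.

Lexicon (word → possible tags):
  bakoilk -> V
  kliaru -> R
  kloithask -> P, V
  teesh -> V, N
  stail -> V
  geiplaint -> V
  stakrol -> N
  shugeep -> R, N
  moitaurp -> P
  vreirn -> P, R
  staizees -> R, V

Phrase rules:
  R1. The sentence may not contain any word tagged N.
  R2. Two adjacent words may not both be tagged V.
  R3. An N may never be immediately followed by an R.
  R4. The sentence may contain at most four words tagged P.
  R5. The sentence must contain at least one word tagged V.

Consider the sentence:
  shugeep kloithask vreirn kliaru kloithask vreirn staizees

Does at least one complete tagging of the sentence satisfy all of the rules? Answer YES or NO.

YES

Candidates per position — 1:shugeep {R,N}; 2:kloithask {P,V}; 3:vreirn {P,R}; 4:kliaru {R}; 5:kloithask {P,V}; 6:vreirn {P,R}; 7:staizees {R,V}.
One satisfying assignment: R V R R V P V.
Check: rule 1 ✓; rule 2 ✓; rule 3 ✓; rule 4 ✓; rule 5 ✓.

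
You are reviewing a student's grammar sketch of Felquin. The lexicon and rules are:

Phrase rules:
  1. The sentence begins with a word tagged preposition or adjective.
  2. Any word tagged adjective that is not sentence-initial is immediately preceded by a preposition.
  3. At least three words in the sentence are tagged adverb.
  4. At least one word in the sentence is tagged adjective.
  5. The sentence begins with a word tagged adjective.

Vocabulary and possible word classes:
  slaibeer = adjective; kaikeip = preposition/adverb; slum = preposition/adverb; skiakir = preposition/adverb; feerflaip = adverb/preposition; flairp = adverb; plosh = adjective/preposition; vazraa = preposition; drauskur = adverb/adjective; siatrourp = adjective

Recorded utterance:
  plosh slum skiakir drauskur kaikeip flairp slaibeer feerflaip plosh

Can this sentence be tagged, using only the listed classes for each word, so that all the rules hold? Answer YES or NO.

NO

Candidates per position — 1:plosh {adjective,preposition}; 2:slum {preposition,adverb}; 3:skiakir {preposition,adverb}; 4:drauskur {adverb,adjective}; 5:kaikeip {preposition,adverb}; 6:flairp {adverb}; 7:slaibeer {adjective}; 8:feerflaip {adverb,preposition}; 9:plosh {adjective,preposition}.
Rule 2 cannot be satisfied by any choice of tags from the lexicon.
So there is no consistent tagging.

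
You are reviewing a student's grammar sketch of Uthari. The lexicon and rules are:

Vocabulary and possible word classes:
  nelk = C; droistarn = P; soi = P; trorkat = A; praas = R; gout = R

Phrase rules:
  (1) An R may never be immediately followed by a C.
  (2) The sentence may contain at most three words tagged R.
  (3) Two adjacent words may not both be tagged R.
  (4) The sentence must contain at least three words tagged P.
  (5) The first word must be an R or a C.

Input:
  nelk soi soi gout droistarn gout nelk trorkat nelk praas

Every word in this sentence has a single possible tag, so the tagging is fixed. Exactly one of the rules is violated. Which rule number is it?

Fixed tagging: C P P R P R C A C R.
Rule check: R1 violated, R2 holds, R3 holds, R4 holds, R5 holds.
Only rule 1 fails.

1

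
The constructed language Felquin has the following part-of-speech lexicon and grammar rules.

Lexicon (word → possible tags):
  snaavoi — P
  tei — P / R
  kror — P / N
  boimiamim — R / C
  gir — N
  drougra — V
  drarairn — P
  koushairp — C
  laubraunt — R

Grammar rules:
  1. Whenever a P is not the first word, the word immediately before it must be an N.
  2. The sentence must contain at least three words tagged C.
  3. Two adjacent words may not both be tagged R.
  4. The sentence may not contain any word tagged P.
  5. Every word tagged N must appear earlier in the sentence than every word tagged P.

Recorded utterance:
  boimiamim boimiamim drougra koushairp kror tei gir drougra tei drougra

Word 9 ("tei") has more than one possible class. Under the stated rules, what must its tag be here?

R

Candidates per position — 1:boimiamim {R,C}; 2:boimiamim {R,C}; 3:drougra {V}; 4:koushairp {C}; 5:kror {P,N}; 6:tei {P,R}; 7:gir {N}; 8:drougra {V}; 9:tei {P,R}; 10:drougra {V}.
If word 1 were R, no tagging could satisfy rule 2; so word 1 is C.
If word 2 were R, no tagging could satisfy rule 2; so word 2 is C.
If word 5 were P, no tagging could satisfy rule 1; so word 5 is N.
If word 6 were P, no tagging could satisfy rule 4; so word 6 is R.
If word 9 were P, no tagging could satisfy rule 1; so word 9 is R.
The unique satisfying tagging is: C C V C N R N V R V.
Verifying each rule — rule 1 ok; rule 2 ok; rule 3 ok; rule 4 ok; rule 5 ok.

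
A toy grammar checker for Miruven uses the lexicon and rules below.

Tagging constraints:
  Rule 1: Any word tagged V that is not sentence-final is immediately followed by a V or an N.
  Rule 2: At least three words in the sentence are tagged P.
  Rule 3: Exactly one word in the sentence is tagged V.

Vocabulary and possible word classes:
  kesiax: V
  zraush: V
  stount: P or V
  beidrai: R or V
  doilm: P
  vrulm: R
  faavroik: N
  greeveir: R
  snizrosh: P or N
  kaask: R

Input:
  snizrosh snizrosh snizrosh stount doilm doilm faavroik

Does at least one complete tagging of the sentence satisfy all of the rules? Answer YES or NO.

NO

Candidates per position — 1:snizrosh {P,N}; 2:snizrosh {P,N}; 3:snizrosh {P,N}; 4:stount {P,V}; 5:doilm {P}; 6:doilm {P}; 7:faavroik {N}.
Every candidate sequence violates at least one rule; no consistent tagging exists.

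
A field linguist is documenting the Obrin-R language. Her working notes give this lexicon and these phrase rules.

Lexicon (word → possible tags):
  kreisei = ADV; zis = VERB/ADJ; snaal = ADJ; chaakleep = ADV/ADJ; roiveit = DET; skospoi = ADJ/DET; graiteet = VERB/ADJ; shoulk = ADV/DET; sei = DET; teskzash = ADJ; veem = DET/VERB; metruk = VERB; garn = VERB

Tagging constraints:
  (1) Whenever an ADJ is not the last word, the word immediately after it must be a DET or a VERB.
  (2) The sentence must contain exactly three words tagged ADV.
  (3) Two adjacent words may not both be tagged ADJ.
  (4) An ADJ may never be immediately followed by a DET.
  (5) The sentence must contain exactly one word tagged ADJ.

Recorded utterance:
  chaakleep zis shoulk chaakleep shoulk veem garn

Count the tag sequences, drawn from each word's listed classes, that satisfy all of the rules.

Candidates per position — 1:chaakleep {ADV,ADJ}; 2:zis {VERB,ADJ}; 3:shoulk {ADV,DET}; 4:chaakleep {ADV,ADJ}; 5:shoulk {ADV,DET}; 6:veem {DET,VERB}; 7:garn {VERB}.
There are 64 candidate sequences in total.
The sequences that satisfy every rule: ADJ VERB ADV ADV ADV DET VERB; ADJ VERB ADV ADV ADV VERB VERB.
Count = 2.

2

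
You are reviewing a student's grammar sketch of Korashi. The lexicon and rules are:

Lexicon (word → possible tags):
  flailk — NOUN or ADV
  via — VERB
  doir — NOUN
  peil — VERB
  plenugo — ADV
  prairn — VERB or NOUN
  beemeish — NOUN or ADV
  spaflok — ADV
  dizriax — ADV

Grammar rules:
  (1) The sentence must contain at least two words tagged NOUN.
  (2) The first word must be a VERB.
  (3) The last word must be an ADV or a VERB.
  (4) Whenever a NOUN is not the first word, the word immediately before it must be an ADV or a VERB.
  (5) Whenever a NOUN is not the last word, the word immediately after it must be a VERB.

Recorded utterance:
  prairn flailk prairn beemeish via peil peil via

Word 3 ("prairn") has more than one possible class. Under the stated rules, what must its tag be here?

Candidates per position — 1:prairn {VERB,NOUN}; 2:flailk {NOUN,ADV}; 3:prairn {VERB,NOUN}; 4:beemeish {NOUN,ADV}; 5:via {VERB}; 6:peil {VERB}; 7:peil {VERB}; 8:via {VERB}.
Word 1 cannot be NOUN — rule 2 would then fail for every completion. It is VERB.
Word 3 cannot be NOUN — rule 5 would then fail for every completion. It is VERB.
Word 4 cannot be ADV — rule 1 would then fail for every completion. It is NOUN.
Word 2 cannot be ADV — rule 1 would then fail for every completion. It is NOUN.
So the tagging must be: VERB NOUN VERB NOUN VERB VERB VERB VERB.
Rule-by-rule: rule 1 satisfied; rule 2 satisfied; rule 3 satisfied; rule 4 satisfied; rule 5 satisfied.

VERB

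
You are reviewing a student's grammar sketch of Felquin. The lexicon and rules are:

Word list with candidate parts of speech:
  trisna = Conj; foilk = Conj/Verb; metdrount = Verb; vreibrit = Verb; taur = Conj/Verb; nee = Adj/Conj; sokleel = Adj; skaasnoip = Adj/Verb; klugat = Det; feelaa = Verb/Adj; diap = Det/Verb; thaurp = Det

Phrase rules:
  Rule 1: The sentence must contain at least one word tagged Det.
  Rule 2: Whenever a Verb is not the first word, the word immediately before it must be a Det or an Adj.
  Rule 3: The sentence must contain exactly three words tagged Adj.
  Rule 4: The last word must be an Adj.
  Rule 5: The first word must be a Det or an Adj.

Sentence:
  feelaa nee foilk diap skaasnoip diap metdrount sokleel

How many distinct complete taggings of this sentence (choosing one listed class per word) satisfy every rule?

Candidates per position — 1:feelaa {Verb,Adj}; 2:nee {Adj,Conj}; 3:foilk {Conj,Verb}; 4:diap {Det,Verb}; 5:skaasnoip {Adj,Verb}; 6:diap {Det,Verb}; 7:metdrount {Verb}; 8:sokleel {Adj}.
There are 64 candidate sequences in total.
The sequences that satisfy every rule: Adj Adj Conj Det Verb Det Verb Adj; Adj Adj Verb Det Verb Det Verb Adj; Adj Conj Conj Det Adj Det Verb Adj.
Count = 3.

3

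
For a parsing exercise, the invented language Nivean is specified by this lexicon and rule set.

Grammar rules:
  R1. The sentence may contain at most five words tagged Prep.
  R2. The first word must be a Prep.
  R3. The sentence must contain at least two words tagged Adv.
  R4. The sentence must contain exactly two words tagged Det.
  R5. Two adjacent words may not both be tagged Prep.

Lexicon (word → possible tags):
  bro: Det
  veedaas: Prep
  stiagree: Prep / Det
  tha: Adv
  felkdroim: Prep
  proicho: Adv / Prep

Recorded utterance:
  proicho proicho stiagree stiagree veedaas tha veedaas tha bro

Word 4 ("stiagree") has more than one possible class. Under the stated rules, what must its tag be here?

Det

Candidates per position — 1:proicho {Adv,Prep}; 2:proicho {Adv,Prep}; 3:stiagree {Prep,Det}; 4:stiagree {Prep,Det}; 5:veedaas {Prep}; 6:tha {Adv}; 7:veedaas {Prep}; 8:tha {Adv}; 9:bro {Det}.
Position 1: Adv is ruled out by rule 2; that leaves Prep.
Position 2: Prep is ruled out by rule 5; that leaves Adv.
Position 4: Prep is ruled out by rule 5; that leaves Det.
Position 3: Det is ruled out by rule 4; that leaves Prep.
That leaves exactly one tagging: Prep Adv Prep Det Prep Adv Prep Adv Det.
Rule-by-rule: rule 1 satisfied; rule 2 satisfied; rule 3 satisfied; rule 4 satisfied; rule 5 satisfied.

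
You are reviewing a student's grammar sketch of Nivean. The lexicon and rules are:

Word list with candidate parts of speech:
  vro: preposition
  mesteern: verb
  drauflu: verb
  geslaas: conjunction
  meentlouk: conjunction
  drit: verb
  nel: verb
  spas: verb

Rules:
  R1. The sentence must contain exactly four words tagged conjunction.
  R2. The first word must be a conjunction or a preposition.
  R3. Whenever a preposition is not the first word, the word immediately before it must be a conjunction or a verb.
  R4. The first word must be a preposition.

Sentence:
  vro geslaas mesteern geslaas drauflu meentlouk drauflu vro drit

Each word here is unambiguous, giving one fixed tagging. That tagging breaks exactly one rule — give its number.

1

Fixed tagging: preposition conjunction verb conjunction verb conjunction verb preposition verb.
Checking each rule: R1 fail, R2 pass, R3 pass, R4 pass.
Only rule 1 fails.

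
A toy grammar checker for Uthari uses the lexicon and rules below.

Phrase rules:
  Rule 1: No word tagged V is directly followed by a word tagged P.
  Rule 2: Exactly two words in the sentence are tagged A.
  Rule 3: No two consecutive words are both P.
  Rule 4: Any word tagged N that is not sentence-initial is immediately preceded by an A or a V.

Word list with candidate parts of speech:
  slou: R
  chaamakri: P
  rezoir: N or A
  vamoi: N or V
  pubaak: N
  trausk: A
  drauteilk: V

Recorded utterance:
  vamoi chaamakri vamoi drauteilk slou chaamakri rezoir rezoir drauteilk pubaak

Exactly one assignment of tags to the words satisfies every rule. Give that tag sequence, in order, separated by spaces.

N P V V R P A A V N

Candidates per position — 1:vamoi {N,V}; 2:chaamakri {P}; 3:vamoi {N,V}; 4:drauteilk {V}; 5:slou {R}; 6:chaamakri {P}; 7:rezoir {N,A}; 8:rezoir {N,A}; 9:drauteilk {V}; 10:pubaak {N}.
Word 1 cannot be V — rule 1 would then fail for every completion. It is N.
Word 3 cannot be N — rule 4 would then fail for every completion. It is V.
Word 7 cannot be N — rule 2 would then fail for every completion. It is A.
Word 8 cannot be N — rule 2 would then fail for every completion. It is A.
The only consistent sequence is: N P V V R P A A V N.
Verifying each rule — rule 1 satisfied; rule 2 satisfied; rule 3 satisfied; rule 4 satisfied.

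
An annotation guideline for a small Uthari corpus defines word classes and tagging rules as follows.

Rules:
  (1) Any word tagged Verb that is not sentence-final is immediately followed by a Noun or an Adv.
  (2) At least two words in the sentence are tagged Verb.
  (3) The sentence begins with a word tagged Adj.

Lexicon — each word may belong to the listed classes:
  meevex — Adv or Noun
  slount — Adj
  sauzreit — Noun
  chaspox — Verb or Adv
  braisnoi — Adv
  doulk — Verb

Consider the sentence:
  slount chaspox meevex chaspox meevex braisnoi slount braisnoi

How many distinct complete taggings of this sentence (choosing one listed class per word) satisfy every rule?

4

Candidates per position — 1:slount {Adj}; 2:chaspox {Verb,Adv}; 3:meevex {Adv,Noun}; 4:chaspox {Verb,Adv}; 5:meevex {Adv,Noun}; 6:braisnoi {Adv}; 7:slount {Adj}; 8:braisnoi {Adv}.
There are 16 candidate sequences in total.
The sequences that satisfy every rule: Adj Verb Adv Verb Adv Adv Adj Adv; Adj Verb Adv Verb Noun Adv Adj Adv; Adj Verb Noun Verb Adv Adv Adj Adv; Adj Verb Noun Verb Noun Adv Adj Adv.
Count = 4.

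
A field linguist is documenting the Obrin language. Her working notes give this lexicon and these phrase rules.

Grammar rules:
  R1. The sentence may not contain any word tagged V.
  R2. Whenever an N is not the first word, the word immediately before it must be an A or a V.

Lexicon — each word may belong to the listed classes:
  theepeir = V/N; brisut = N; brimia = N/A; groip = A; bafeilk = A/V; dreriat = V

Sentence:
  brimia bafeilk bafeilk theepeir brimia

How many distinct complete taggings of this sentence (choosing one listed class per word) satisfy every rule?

2

Candidates per position — 1:brimia {N,A}; 2:bafeilk {A,V}; 3:bafeilk {A,V}; 4:theepeir {V,N}; 5:brimia {N,A}.
There are 32 candidate sequences in total.
The sequences that satisfy every rule: N A A N A; A A A N A.
Count = 2.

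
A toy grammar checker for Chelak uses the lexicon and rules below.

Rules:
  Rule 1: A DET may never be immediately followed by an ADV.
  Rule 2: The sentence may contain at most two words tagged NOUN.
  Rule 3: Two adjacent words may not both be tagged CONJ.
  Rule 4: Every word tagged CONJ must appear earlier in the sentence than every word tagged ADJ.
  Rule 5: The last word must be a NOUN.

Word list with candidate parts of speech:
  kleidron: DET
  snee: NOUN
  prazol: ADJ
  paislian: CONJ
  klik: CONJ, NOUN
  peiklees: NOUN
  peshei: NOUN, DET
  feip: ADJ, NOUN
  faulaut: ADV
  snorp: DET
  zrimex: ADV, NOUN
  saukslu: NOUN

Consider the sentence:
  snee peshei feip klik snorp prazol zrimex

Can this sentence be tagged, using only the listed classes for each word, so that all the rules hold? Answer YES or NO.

NO

Candidates per position — 1:snee {NOUN}; 2:peshei {NOUN,DET}; 3:feip {ADJ,NOUN}; 4:klik {CONJ,NOUN}; 5:snorp {DET}; 6:prazol {ADJ}; 7:zrimex {ADV,NOUN}.
Every candidate sequence violates at least one rule; no consistent tagging exists.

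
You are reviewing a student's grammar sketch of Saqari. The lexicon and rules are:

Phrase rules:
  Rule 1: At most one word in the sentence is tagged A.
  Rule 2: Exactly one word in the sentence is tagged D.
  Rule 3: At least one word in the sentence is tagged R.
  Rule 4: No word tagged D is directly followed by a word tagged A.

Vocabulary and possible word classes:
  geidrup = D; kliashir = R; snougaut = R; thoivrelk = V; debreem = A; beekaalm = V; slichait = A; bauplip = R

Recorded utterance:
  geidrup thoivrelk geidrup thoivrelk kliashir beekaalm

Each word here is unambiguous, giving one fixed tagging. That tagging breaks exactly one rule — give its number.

2

Fixed tagging: D V D V R V.
Rule check: R1 ✓, R2 ✗, R3 ✓, R4 ✓.
Only rule 2 fails.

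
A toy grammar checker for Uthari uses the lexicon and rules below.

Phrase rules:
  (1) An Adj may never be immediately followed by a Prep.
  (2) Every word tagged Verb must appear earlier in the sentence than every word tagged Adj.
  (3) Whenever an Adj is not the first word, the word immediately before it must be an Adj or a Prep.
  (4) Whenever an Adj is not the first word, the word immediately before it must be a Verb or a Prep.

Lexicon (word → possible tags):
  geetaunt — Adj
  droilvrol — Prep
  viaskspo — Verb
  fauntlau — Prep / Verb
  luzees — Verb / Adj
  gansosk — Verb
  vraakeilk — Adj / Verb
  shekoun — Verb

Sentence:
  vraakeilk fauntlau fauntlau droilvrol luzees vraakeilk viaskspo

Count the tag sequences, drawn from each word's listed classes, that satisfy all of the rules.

Candidates per position — 1:vraakeilk {Adj,Verb}; 2:fauntlau {Prep,Verb}; 3:fauntlau {Prep,Verb}; 4:droilvrol {Prep}; 5:luzees {Verb,Adj}; 6:vraakeilk {Adj,Verb}; 7:viaskspo {Verb}.
There are 32 candidate sequences in total.
The sequences that satisfy every rule: Verb Prep Prep Prep Verb Verb Verb; Verb Prep Verb Prep Verb Verb Verb; Verb Verb Prep Prep Verb Verb Verb; Verb Verb Verb Prep Verb Verb Verb.
Count = 4.

4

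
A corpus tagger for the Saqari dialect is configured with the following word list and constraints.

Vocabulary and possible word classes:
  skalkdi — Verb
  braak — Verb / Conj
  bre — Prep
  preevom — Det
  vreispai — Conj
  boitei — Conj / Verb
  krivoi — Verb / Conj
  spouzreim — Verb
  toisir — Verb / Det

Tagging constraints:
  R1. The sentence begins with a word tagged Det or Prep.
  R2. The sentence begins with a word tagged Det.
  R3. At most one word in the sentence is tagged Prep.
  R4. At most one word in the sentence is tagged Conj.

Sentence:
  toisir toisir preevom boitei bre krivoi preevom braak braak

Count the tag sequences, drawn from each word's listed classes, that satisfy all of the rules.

Candidates per position — 1:toisir {Verb,Det}; 2:toisir {Verb,Det}; 3:preevom {Det}; 4:boitei {Conj,Verb}; 5:bre {Prep}; 6:krivoi {Verb,Conj}; 7:preevom {Det}; 8:braak {Verb,Conj}; 9:braak {Verb,Conj}.
There are 64 candidate sequences in total.
Checking each against the rules leaves 10 sequences.
Count = 10.

10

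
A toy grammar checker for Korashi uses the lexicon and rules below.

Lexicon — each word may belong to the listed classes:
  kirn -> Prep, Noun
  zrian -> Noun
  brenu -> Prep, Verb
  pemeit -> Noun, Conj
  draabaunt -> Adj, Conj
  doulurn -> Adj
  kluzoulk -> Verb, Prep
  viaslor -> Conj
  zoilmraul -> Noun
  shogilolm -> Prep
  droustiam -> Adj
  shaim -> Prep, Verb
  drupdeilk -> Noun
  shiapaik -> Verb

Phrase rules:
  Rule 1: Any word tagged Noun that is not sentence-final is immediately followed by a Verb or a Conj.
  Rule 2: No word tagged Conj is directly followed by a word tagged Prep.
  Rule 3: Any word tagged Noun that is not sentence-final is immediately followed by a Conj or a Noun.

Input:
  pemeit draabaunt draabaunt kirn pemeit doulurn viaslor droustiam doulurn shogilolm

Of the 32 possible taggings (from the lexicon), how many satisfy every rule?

Candidates per position — 1:pemeit {Noun,Conj}; 2:draabaunt {Adj,Conj}; 3:draabaunt {Adj,Conj}; 4:kirn {Prep,Noun}; 5:pemeit {Noun,Conj}; 6:doulurn {Adj}; 7:viaslor {Conj}; 8:droustiam {Adj}; 9:doulurn {Adj}; 10:shogilolm {Prep}.
There are 32 candidate sequences in total.
Checking each against the rules leaves 9 sequences.
Count = 9.

9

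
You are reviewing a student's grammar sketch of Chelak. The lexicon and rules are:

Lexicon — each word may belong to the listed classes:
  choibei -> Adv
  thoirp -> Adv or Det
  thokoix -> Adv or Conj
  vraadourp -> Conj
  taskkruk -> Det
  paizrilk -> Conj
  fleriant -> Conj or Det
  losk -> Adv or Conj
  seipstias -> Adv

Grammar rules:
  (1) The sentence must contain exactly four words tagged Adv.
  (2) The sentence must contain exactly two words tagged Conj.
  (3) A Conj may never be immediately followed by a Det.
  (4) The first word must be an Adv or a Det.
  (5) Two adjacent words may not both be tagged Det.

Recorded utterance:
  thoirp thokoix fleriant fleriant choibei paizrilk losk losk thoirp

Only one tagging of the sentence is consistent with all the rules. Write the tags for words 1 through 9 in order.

Det Adv Det Conj Adv Conj Adv Adv Det

Candidates per position — 1:thoirp {Adv,Det}; 2:thokoix {Adv,Conj}; 3:fleriant {Conj,Det}; 4:fleriant {Conj,Det}; 5:choibei {Adv}; 6:paizrilk {Conj}; 7:losk {Adv,Conj}; 8:losk {Adv,Conj}; 9:thoirp {Adv,Det}.
The remaining ambiguous positions (1, 2, 3, 4, 7, 8, 9) are resolved jointly — only one combination satisfies every rule.
So the tagging must be: Det Adv Det Conj Adv Conj Adv Adv Det.
Check: rule 1 ok; rule 2 ok; rule 3 ok; rule 4 ok; rule 5 ok.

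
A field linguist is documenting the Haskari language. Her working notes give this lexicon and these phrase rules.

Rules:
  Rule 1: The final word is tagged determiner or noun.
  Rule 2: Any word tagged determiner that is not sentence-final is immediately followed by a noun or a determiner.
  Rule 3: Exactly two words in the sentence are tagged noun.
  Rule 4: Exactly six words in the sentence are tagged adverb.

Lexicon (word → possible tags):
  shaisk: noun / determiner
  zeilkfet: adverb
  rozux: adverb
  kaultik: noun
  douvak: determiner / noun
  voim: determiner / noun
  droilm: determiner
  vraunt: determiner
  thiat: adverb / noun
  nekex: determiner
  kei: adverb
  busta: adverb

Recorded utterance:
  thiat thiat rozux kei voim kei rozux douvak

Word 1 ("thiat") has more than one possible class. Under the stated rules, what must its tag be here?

adverb

Candidates per position — 1:thiat {adverb,noun}; 2:thiat {adverb,noun}; 3:rozux {adverb}; 4:kei {adverb}; 5:voim {determiner,noun}; 6:kei {adverb}; 7:rozux {adverb}; 8:douvak {determiner,noun}.
At position 1, choosing noun makes rule 4 impossible to satisfy; hence adverb.
At position 2, choosing noun makes rule 4 impossible to satisfy; hence adverb.
At position 5, choosing determiner makes rule 2 impossible to satisfy; hence noun.
At position 8, choosing determiner makes rule 3 impossible to satisfy; hence noun.
That leaves exactly one tagging: adverb adverb adverb adverb noun adverb adverb noun.
Verifying each rule — rule 1 satisfied; rule 2 satisfied; rule 3 satisfied; rule 4 satisfied.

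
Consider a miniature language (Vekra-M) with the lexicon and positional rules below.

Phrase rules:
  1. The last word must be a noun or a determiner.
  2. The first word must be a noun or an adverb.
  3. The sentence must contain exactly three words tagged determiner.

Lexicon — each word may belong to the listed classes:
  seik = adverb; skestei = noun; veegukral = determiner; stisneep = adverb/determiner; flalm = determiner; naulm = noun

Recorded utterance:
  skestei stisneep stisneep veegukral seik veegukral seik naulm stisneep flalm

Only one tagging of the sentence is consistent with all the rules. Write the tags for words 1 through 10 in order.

Candidates per position — 1:skestei {noun}; 2:stisneep {adverb,determiner}; 3:stisneep {adverb,determiner}; 4:veegukral {determiner}; 5:seik {adverb}; 6:veegukral {determiner}; 7:seik {adverb}; 8:naulm {noun}; 9:stisneep {adverb,determiner}; 10:flalm {determiner}.
Word 2 cannot be determiner — rule 3 would then fail for every completion. It is adverb.
Word 3 cannot be determiner — rule 3 would then fail for every completion. It is adverb.
Word 9 cannot be determiner — rule 3 would then fail for every completion. It is adverb.
So the tagging must be: noun adverb adverb determiner adverb determiner adverb noun adverb determiner.
Rule-by-rule: rule 1 holds; rule 2 holds; rule 3 holds.

noun adverb adverb determiner adverb determiner adverb noun adverb determiner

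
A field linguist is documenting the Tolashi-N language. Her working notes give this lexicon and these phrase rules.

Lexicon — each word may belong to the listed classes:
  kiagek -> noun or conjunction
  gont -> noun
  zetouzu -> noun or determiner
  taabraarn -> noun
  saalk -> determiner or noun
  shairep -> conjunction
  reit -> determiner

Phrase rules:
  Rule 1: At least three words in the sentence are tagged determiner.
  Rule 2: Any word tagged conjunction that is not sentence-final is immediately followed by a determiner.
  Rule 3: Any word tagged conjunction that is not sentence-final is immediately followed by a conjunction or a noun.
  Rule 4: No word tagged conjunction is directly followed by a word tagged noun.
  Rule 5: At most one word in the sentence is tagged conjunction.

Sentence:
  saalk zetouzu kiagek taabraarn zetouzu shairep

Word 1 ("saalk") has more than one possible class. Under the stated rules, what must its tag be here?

determiner

Candidates per position — 1:saalk {determiner,noun}; 2:zetouzu {noun,determiner}; 3:kiagek {noun,conjunction}; 4:taabraarn {noun}; 5:zetouzu {noun,determiner}; 6:shairep {conjunction}.
At position 1, choosing noun makes rule 1 impossible to satisfy; hence determiner.
At position 2, choosing noun makes rule 1 impossible to satisfy; hence determiner.
At position 3, choosing conjunction makes rule 2 impossible to satisfy; hence noun.
At position 5, choosing noun makes rule 1 impossible to satisfy; hence determiner.
The unique satisfying tagging is: determiner determiner noun noun determiner conjunction.
Checking: rule 1 ok; rule 2 ok; rule 3 ok; rule 4 ok; rule 5 ok.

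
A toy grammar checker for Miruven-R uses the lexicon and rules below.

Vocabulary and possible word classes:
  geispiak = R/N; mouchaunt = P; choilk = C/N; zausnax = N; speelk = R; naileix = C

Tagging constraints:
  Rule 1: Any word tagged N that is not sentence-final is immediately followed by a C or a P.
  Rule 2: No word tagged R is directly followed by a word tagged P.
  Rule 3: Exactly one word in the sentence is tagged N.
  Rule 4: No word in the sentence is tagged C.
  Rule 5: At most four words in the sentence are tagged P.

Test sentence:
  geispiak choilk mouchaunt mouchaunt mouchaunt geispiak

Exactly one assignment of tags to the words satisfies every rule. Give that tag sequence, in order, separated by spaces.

R N P P P R

Candidates per position — 1:geispiak {R,N}; 2:choilk {C,N}; 3:mouchaunt {P}; 4:mouchaunt {P}; 5:mouchaunt {P}; 6:geispiak {R,N}.
At position 2, choosing C makes rule 4 impossible to satisfy; hence N.
At position 6, choosing N makes rule 3 impossible to satisfy; hence R.
At position 1, choosing N makes rule 1 impossible to satisfy; hence R.
So the tagging must be: R N P P P R.
Rule-by-rule: rule 1 holds; rule 2 holds; rule 3 holds; rule 4 holds; rule 5 holds.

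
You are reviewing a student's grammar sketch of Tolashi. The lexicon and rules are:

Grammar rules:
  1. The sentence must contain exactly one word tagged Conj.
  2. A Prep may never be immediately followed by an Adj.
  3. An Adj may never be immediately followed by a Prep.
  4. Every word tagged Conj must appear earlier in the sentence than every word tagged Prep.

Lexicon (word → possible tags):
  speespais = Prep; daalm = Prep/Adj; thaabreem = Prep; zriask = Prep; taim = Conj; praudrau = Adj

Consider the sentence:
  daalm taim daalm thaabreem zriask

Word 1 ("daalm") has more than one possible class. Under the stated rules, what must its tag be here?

Adj

Candidates per position — 1:daalm {Prep,Adj}; 2:taim {Conj}; 3:daalm {Prep,Adj}; 4:thaabreem {Prep}; 5:zriask {Prep}.
At position 1, choosing Prep makes rule 4 impossible to satisfy; hence Adj.
At position 3, choosing Adj makes rule 3 impossible to satisfy; hence Prep.
So the tagging must be: Adj Conj Prep Prep Prep.
Verifying each rule — rule 1 satisfied; rule 2 satisfied; rule 3 satisfied; rule 4 satisfied.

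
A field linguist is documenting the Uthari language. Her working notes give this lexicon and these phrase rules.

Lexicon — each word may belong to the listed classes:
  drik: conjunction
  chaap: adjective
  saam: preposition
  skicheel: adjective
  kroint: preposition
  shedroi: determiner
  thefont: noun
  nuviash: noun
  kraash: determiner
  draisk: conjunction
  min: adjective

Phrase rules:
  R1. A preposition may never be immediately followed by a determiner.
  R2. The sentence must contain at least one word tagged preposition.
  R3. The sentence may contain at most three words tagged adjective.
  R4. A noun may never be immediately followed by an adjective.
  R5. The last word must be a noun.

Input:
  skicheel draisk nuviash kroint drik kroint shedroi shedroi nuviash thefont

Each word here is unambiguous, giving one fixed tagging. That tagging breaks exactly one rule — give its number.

Fixed tagging: adjective conjunction noun preposition conjunction preposition determiner determiner noun noun.
Rule check: R1 ✗, R2 ✓, R3 ✓, R4 ✓, R5 ✓.
Only rule 1 fails.

1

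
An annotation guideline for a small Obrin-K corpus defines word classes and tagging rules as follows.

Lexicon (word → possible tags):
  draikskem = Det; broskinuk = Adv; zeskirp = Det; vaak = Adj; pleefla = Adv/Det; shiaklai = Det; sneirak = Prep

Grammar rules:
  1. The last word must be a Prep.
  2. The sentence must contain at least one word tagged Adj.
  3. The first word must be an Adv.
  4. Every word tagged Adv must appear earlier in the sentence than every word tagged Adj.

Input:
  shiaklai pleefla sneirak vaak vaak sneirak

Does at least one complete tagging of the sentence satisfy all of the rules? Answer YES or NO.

NO

Candidates per position — 1:shiaklai {Det}; 2:pleefla {Adv,Det}; 3:sneirak {Prep}; 4:vaak {Adj}; 5:vaak {Adj}; 6:sneirak {Prep}.
Rule 3 cannot be satisfied by any choice of tags from the lexicon.
So there is no consistent tagging.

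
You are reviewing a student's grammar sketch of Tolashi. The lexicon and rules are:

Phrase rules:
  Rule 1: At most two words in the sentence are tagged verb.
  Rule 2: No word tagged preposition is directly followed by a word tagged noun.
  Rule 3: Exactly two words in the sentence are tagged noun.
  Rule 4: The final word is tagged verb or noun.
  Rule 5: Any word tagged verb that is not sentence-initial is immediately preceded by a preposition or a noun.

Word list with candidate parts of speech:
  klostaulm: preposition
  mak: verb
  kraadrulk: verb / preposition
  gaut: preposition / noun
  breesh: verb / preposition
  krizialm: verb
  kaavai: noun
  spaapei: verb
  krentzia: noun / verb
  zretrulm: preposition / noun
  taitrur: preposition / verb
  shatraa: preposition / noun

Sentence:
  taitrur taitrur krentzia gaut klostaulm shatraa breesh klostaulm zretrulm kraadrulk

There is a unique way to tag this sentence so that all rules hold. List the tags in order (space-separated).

Candidates per position — 1:taitrur {preposition,verb}; 2:taitrur {preposition,verb}; 3:krentzia {noun,verb}; 4:gaut {preposition,noun}; 5:klostaulm {preposition}; 6:shatraa {preposition,noun}; 7:breesh {verb,preposition}; 8:klostaulm {preposition}; 9:zretrulm {preposition,noun}; 10:kraadrulk {verb,preposition}.
Word 6 cannot be noun — rule 2 would then fail for every completion. It is preposition.
Word 9 cannot be noun — rule 2 would then fail for every completion. It is preposition.
Word 10 cannot be preposition — rule 4 would then fail for every completion. It is verb.
Word 3 cannot be verb — rule 3 would then fail for every completion. It is noun.
Word 4 cannot be preposition — rule 3 would then fail for every completion. It is noun.
Word 2 cannot be preposition — rule 2 would then fail for every completion. It is verb.
Word 7 cannot be verb — rule 1 would then fail for every completion. It is preposition.
Word 1 cannot be verb — rule 1 would then fail for every completion. It is preposition.
The unique satisfying tagging is: preposition verb noun noun preposition preposition preposition preposition preposition verb.
Verifying each rule — rule 1 ok; rule 2 ok; rule 3 ok; rule 4 ok; rule 5 ok.

preposition verb noun noun preposition preposition preposition preposition preposition verb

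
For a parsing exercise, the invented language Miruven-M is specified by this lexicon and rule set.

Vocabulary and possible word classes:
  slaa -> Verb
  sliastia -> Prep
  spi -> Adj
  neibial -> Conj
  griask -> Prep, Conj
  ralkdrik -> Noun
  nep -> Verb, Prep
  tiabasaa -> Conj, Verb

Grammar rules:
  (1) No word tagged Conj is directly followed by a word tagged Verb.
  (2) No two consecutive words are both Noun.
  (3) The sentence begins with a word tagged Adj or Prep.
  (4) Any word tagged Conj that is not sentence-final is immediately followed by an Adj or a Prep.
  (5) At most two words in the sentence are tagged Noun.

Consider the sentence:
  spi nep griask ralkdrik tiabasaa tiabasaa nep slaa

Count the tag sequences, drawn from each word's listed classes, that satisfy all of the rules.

6

Candidates per position — 1:spi {Adj}; 2:nep {Verb,Prep}; 3:griask {Prep,Conj}; 4:ralkdrik {Noun}; 5:tiabasaa {Conj,Verb}; 6:tiabasaa {Conj,Verb}; 7:nep {Verb,Prep}; 8:slaa {Verb}.
There are 32 candidate sequences in total.
Checking each against the rules leaves 6 sequences.
Count = 6.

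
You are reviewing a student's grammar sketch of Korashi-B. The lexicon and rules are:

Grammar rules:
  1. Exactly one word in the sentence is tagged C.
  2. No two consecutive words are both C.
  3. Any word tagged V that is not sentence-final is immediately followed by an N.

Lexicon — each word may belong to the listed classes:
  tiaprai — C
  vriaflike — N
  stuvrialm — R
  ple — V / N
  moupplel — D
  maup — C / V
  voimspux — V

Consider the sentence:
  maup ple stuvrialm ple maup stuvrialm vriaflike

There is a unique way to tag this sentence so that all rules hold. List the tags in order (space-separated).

V N R N C R N

Candidates per position — 1:maup {C,V}; 2:ple {V,N}; 3:stuvrialm {R}; 4:ple {V,N}; 5:maup {C,V}; 6:stuvrialm {R}; 7:vriaflike {N}.
Position 2: V is ruled out by rule 3; that leaves N.
Position 4: V is ruled out by rule 3; that leaves N.
Position 5: V is ruled out by rule 3; that leaves C.
Position 1: C is ruled out by rule 1; that leaves V.
So the tagging must be: V N R N C R N.
Checking: rule 1 ok; rule 2 ok; rule 3 ok.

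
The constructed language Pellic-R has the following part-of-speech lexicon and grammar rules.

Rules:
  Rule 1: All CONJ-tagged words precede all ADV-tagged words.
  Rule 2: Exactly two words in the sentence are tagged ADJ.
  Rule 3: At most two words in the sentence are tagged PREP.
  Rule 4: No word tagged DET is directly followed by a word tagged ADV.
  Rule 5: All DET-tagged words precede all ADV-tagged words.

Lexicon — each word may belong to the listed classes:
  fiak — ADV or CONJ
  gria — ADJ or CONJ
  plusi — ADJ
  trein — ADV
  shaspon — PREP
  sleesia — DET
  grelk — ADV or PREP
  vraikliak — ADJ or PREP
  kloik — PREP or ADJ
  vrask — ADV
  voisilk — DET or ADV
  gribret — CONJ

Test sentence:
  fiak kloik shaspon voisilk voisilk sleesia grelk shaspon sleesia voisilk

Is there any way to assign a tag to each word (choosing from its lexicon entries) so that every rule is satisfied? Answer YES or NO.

NO

Candidates per position — 1:fiak {ADV,CONJ}; 2:kloik {PREP,ADJ}; 3:shaspon {PREP}; 4:voisilk {DET,ADV}; 5:voisilk {DET,ADV}; 6:sleesia {DET}; 7:grelk {ADV,PREP}; 8:shaspon {PREP}; 9:sleesia {DET}; 10:voisilk {DET,ADV}.
Rule 2 cannot be satisfied by any choice of tags from the lexicon.
So there is no consistent tagging.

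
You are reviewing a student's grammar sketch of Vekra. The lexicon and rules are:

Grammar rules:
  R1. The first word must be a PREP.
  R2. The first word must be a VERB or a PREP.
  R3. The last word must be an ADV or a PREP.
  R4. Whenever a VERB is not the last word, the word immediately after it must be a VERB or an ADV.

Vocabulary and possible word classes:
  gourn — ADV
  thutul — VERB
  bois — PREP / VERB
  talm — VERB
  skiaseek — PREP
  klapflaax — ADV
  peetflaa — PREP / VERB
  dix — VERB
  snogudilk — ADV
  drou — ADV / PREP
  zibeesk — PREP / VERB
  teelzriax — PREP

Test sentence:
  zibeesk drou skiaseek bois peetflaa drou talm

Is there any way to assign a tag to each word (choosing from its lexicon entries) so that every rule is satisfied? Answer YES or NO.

Candidates per position — 1:zibeesk {PREP,VERB}; 2:drou {ADV,PREP}; 3:skiaseek {PREP}; 4:bois {PREP,VERB}; 5:peetflaa {PREP,VERB}; 6:drou {ADV,PREP}; 7:talm {VERB}.
Rule 3 cannot be satisfied by any choice of tags from the lexicon.
So there is no consistent tagging.

NO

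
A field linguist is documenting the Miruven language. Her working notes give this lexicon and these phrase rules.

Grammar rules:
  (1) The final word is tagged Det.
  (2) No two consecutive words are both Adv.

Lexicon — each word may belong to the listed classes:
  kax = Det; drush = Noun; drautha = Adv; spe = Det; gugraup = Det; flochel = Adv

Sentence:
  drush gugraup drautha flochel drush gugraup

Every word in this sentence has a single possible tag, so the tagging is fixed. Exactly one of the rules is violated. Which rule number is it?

2

Fixed tagging: Noun Det Adv Adv Noun Det.
Rule check: R1 pass, R2 fail.
Only rule 2 fails.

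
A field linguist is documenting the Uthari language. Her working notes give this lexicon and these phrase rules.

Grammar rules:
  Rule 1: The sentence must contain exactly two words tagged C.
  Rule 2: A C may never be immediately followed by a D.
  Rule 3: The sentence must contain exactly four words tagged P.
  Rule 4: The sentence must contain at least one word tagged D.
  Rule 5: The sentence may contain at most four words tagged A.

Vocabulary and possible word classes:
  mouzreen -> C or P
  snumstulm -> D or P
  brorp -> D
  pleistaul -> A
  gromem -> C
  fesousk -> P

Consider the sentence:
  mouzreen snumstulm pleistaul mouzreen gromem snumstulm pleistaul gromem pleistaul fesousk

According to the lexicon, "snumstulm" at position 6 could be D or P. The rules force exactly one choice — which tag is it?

Candidates per position — 1:mouzreen {C,P}; 2:snumstulm {D,P}; 3:pleistaul {A}; 4:mouzreen {C,P}; 5:gromem {C}; 6:snumstulm {D,P}; 7:pleistaul {A}; 8:gromem {C}; 9:pleistaul {A}; 10:fesousk {P}.
Position 1: tagging it C would leave rule 1 unsatisfiable, so it must be P.
Position 4: tagging it C would leave rule 1 unsatisfiable, so it must be P.
Position 6: tagging it D would leave rule 2 unsatisfiable, so it must be P.
Position 2: tagging it P would leave rule 3 unsatisfiable, so it must be D.
The only consistent sequence is: P D A P C P A C A P.
Verifying each rule — rule 1 satisfied; rule 2 satisfied; rule 3 satisfied; rule 4 satisfied; rule 5 satisfied.

P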